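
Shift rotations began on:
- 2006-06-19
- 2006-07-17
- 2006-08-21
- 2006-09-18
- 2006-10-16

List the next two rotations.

2006-11-20, 2006-12-18

These are Mondays at 28- or 35-day spacing (28, 35, 28, 28).
The pattern: 3rd Monday of the month.
3rd Monday of November 2006: 2006-11-20.
3rd Monday of December 2006: 2006-12-18.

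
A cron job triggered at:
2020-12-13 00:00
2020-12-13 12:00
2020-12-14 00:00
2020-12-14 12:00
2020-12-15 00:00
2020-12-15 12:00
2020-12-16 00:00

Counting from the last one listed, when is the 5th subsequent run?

2020-12-18 12:00

Spacing: 12, 12, 12, 12, 12, 12 h — constant 12 h.
2020-12-16 00:00 + 12 h = 2020-12-16 12:00.
2020-12-16 12:00 + 12 h = 2020-12-17 00:00.
2020-12-17 00:00 + 12 h = 2020-12-17 12:00.
2020-12-17 12:00 + 12 h = 2020-12-18 00:00.
2020-12-18 00:00 + 12 h = 2020-12-18 12:00.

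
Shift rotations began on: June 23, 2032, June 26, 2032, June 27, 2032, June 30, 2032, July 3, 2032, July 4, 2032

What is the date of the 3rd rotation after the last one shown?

July 11, 2032

Every event lands on a Wednesday or Saturday or Sunday (gaps cycle 3, 1, 3, 3, 1).
So the schedule is: every Wednesday, Saturday and Sunday.
Next Wednesday: July 7, 2032.
Next Saturday: July 10, 2032.
The following Sunday is July 11, 2032.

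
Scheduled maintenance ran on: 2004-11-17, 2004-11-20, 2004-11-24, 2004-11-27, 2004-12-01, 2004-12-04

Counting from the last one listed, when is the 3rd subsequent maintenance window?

Every event lands on a Wednesday or Saturday (gaps cycle 3, 4, 3, 4, 3).
So the schedule is: every Wednesday and Saturday.
Next Wednesday: 2004-12-08.
Next Saturday: 2004-12-11.
Next Wednesday: 2004-12-15.

2004-12-15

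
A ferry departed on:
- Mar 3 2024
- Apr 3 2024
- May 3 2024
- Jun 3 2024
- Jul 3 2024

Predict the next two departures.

Gaps: 31, 30, 31, 30 days — not constant. Every event is on the 3rd of the month.
Pattern: the 3rd of each month.
Next: August 2024 → Aug 3 2024.
September 2024: Sep 3 2024.

Aug 3 2024, Sep 3 2024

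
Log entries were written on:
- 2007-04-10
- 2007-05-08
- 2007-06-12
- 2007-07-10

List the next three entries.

2007-08-14, 2007-09-11, 2007-10-09

These are Tuesdays at 28- or 35-day spacing (28, 35, 28).
The pattern: 2nd Tuesday of the month.
August 2007 — 2nd Tuesday is 2007-08-14.
2nd Tuesday of September 2007: 2007-09-11.
2nd Tuesday of October 2007: 2007-10-09.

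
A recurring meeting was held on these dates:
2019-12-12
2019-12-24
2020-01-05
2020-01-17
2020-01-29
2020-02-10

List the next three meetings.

The spacing is 12, 12, 12, 12, 12 days — always 12 days.
2020-02-10 + 12 days = 2020-02-22.
2020-02-22 + 12 days = 2020-03-05.
2020-03-05 + 12 days = 2020-03-17.

2020-02-22, 2020-03-05, 2020-03-17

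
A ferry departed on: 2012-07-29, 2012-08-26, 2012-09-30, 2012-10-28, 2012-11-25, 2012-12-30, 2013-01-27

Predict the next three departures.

All Sundays; the gaps (28, 35, 28, 28, 35, 28) vary with month length.
This is the last Sunday of each month.
February 2013 ends with Sunday 2013-02-24.
March 2013 ends with Sunday 2013-03-31.
Last Sunday of April 2013: 2013-04-28.

2013-02-24, 2013-03-31, 2013-04-28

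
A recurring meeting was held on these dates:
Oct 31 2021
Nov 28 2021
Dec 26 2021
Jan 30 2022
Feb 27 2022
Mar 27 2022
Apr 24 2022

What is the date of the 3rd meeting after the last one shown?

Every date is a Sunday; gaps 28, 28, 35, 28, 28, 28 days.
Each is the last Sunday of its month (at least one falls on the 29th or later, ruling out '4th Sunday').
May 2022 ends with Sunday May 29 2022.
Last Sunday of June 2022: Jun 26 2022.
July 2022 ends with Sunday Jul 31 2022.

Jul 31 2022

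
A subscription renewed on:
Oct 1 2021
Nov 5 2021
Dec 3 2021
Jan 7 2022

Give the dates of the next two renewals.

Gaps: 35, 28, 35 days — a mix of 28 and 35. Every date is a Friday.
Each is the 1st Friday of its month.
1st Friday of February 2022: Feb 4 2022.
1st Friday of March 2022: Mar 4 2022.

Feb 4 2022, Mar 4 2022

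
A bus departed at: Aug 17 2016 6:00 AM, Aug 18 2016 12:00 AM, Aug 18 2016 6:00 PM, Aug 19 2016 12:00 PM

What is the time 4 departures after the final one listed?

Gaps: 18, 18, 18 hours — each event is 18 hours after the previous one.
Aug 19 2016 12:00 PM + 18 h = Aug 20 2016 6:00 AM.
Aug 20 2016 6:00 AM + 18 h = Aug 21 2016 12:00 AM.
Aug 21 2016 12:00 AM + 18 h = Aug 21 2016 6:00 PM.
Aug 21 2016 6:00 PM + 18 h = Aug 22 2016 12:00 PM.

Aug 22 2016 12:00 PM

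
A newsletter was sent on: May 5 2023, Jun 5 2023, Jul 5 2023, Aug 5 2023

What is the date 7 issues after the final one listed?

The day-of-month is always 5 (31, 30, 31 days between events).
So this recurs on the 5th of each month.
Next: September 2023 → Sep 5 2023.
October 2023: Oct 5 2023.
November 2023: Nov 5 2023.
Next: December 2023 → Dec 5 2023.
Next: January 2024 → Jan 5 2024.
Next: February 2024 → Feb 5 2024.
Next: March 2024 → Mar 5 2024.

Mar 5 2024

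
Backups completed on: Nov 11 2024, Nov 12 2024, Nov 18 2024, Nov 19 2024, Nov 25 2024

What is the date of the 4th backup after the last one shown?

Every event lands on a Monday or Tuesday (gaps cycle 1, 6, 1, 6).
So the schedule is: every Monday and Tuesday.
The following Tuesday is Nov 26 2024.
Next Monday: Dec 2 2024.
Next Tuesday: Dec 3 2024.
Next Monday: Dec 9 2024.

Dec 9 2024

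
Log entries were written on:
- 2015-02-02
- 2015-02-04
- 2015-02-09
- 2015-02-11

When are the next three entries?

2015-02-16, 2015-02-18, 2015-02-23

Every event lands on a Monday or Wednesday (gaps cycle 2, 5, 2).
So the schedule is: every Monday and Wednesday.
The following Monday is 2015-02-16.
Next Wednesday: 2015-02-18.
The following Monday is 2015-02-23.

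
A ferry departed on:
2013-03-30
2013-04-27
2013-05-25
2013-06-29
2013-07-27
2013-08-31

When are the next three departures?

2013-09-28, 2013-10-26, 2013-11-30

These are Saturdays with 28, 28, 35, 28, 35-day gaps.
Each is the final Saturday of its month — 2013-03-30 is past the 28th, so '4th Saturday' doesn't fit.
Last Saturday of September 2013: 2013-09-28.
Last Saturday of October 2013: 2013-10-26.
November 2013 ends with Saturday 2013-11-30.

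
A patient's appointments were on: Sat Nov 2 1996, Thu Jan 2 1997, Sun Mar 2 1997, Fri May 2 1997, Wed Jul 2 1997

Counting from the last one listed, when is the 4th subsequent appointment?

Each date is the 2nd; the gaps (61, 59, 61, 61) track the month lengths.
The rule is the 2nd of every 2 months.
Next: September 1997 → Tue Sep 2 1997.
Next: November 1997 → Sun Nov 2 1997.
Next: January 1998 → Fri Jan 2 1998.
March 1998: Mon Mar 2 1998.

Mon Mar 2 1998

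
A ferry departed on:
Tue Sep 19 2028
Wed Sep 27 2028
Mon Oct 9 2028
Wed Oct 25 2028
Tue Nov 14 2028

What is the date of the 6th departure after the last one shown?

Wed Jun 6 2029

Gaps: 8, 12, 16, 20 days — each gap is 4 larger than the previous one.
Next gap: 24 days. Tue Nov 14 2028 + 24 days = Fri Dec 8 2028.
Next gap: 28 days. Fri Dec 8 2028 + 28 days = Fri Jan 5 2029.
Next gap: 32 days. Fri Jan 5 2029 + 32 days = Tue Feb 6 2029.
Next gap: 36 days. Tue Feb 6 2029 + 36 days = Wed Mar 14 2029.
Next gap: 40 days. Wed Mar 14 2029 + 40 days = Mon Apr 23 2029.
Next gap: 44 days. Mon Apr 23 2029 + 44 days = Wed Jun 6 2029.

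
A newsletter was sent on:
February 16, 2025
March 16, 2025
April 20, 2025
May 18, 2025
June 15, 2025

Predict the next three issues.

Gaps: 28, 35, 28, 28 days — a mix of 28 and 35. Every date is a Sunday.
Each is the 3rd Sunday of its month.
3rd Sunday of July 2025: July 20, 2025.
August 2025 — 3rd Sunday is August 17, 2025.
3rd Sunday of September 2025: September 21, 2025.

July 20, 2025; August 17, 2025; September 21, 2025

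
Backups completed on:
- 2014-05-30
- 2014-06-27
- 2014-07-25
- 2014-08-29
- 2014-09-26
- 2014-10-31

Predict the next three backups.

2014-11-28, 2014-12-26, 2015-01-30

All Fridays; the gaps (28, 28, 35, 28, 35) vary with month length.
This is the last Friday of each month.
Last Friday of November 2014: 2014-11-28.
December 2014 ends with Friday 2014-12-26.
January 2015 ends with Friday 2015-01-30.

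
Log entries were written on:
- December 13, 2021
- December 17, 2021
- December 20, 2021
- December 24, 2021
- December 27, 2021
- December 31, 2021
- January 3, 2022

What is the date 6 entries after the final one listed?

January 24, 2022

Gaps: 4, 3, 4, 3, 4, 3 days — not constant, but cyclic with period 2.
The events fall on every Monday and Friday.
Next Friday: January 7, 2022.
Next Monday: January 10, 2022.
The following Friday is January 14, 2022.
The following Monday is January 17, 2022.
Next Friday: January 21, 2022.
The following Monday is January 24, 2022.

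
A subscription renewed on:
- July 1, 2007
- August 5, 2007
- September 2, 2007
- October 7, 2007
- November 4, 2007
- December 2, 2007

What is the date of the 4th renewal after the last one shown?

All dates are Sundays, 35, 28, 35, 28, 28 days apart.
Specifically, the 1st Sunday of each month.
January 2008 — 1st Sunday is January 6, 2008.
February 2008 — 1st Sunday is February 3, 2008.
March 2008 — 1st Sunday is March 2, 2008.
April 2008 — 1st Sunday is April 6, 2008.

April 6, 2008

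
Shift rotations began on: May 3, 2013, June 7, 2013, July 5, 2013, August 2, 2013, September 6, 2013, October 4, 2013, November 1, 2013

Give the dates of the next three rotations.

December 6, 2013; January 3, 2014; February 7, 2014

All dates are Fridays, 35, 28, 28, 35, 28, 28 days apart.
Specifically, the 1st Friday of each month.
December 2013 — 1st Friday is December 6, 2013.
1st Friday of January 2014: January 3, 2014.
February 2014 — 1st Friday is February 7, 2014.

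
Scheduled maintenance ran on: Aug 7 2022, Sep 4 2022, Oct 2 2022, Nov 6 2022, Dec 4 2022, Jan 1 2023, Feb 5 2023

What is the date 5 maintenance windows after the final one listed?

These are Sundays at 28- or 35-day spacing (28, 28, 35, 28, 28, 35).
The pattern: 1st Sunday of the month.
1st Sunday of March 2023: Mar 5 2023.
April 2023 — 1st Sunday is Apr 2 2023.
May 2023 — 1st Sunday is May 7 2023.
June 2023 — 1st Sunday is Jun 4 2023.
1st Sunday of July 2023: Jul 2 2023.

Jul 2 2023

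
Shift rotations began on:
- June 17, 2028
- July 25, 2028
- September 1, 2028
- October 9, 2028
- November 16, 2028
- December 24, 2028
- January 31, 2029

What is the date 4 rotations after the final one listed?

Gaps between consecutive events: 38, 38, 38, 38, 38, 38 days — a constant 38-day interval.
January 31, 2029 + 38 days = March 10, 2029.
March 10, 2029 + 38 days = April 17, 2029.
April 17, 2029 + 38 days = May 25, 2029.
May 25, 2029 + 38 days = July 2, 2029.

July 2, 2029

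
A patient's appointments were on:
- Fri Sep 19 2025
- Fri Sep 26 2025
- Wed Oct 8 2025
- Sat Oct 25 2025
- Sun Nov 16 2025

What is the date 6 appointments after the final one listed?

The spacing grows by 5 each time: 7, 12, 17, 22 days.
Next gap: 27 days. Sun Nov 16 2025 + 27 days = Sat Dec 13 2025.
Next gap: 32 days. Sat Dec 13 2025 + 32 days = Wed Jan 14 2026.
Next gap: 37 days. Wed Jan 14 2026 + 37 days = Fri Feb 20 2026.
Next gap: 42 days. Fri Feb 20 2026 + 42 days = Fri Apr 3 2026.
Next gap: 47 days. Fri Apr 3 2026 + 47 days = Wed May 20 2026.
Next gap: 52 days. Wed May 20 2026 + 52 days = Sat Jul 11 2026.

Sat Jul 11 2026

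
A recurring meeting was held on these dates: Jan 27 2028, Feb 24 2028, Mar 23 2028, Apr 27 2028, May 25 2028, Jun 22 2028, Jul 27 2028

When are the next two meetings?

Aug 24 2028, Sep 28 2028

These are Thursdays at 28- or 35-day spacing (28, 28, 35, 28, 28, 35).
The pattern: 4th Thursday of the month.
August 2028 — 4th Thursday is Aug 24 2028.
September 2028 — 4th Thursday is Sep 28 2028.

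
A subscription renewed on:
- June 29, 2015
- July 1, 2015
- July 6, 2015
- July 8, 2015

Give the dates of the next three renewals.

July 13, 2015; July 15, 2015; July 20, 2015

The gap pattern 2, 5, 2 repeats every 2 events.
These are the Mondays and Wednesdays of each week.
Next Monday: July 13, 2015.
Next Wednesday: July 15, 2015.
The following Monday is July 20, 2015.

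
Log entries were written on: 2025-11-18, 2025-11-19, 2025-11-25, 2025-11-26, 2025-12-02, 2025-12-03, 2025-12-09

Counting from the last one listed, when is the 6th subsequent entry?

The gap pattern 1, 6, 1, 6, 1, 6 repeats every 2 events.
These are the Tuesdays and Wednesdays of each week.
The following Wednesday is 2025-12-10.
The following Tuesday is 2025-12-16.
Next Wednesday: 2025-12-17.
Next Tuesday: 2025-12-23.
The following Wednesday is 2025-12-24.
Next Tuesday: 2025-12-30.

2025-12-30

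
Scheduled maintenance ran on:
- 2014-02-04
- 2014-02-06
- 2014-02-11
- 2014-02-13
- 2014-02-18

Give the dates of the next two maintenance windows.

Every event lands on a Tuesday or Thursday (gaps cycle 2, 5, 2, 5).
So the schedule is: every Tuesday and Thursday.
The following Thursday is 2014-02-20.
Next Tuesday: 2014-02-25.

2014-02-20, 2014-02-25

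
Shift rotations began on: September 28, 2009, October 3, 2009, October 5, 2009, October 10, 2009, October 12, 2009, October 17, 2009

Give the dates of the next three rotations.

October 19, 2009; October 24, 2009; October 26, 2009

Gaps: 5, 2, 5, 2, 5 days — not constant, but cyclic with period 2.
The events fall on every Monday and Saturday.
The following Monday is October 19, 2009.
The following Saturday is October 24, 2009.
The following Monday is October 26, 2009.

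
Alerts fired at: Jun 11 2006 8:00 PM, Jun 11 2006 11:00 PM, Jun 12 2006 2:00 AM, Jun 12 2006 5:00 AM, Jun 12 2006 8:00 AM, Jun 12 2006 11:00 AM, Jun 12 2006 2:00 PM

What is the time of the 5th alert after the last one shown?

The interval is a steady 3 hours (3, 3, 3, 3, 3, 3).
Jun 12 2006 2:00 PM + 3 h = Jun 12 2006 5:00 PM.
Jun 12 2006 5:00 PM + 3 h = Jun 12 2006 8:00 PM.
Jun 12 2006 8:00 PM + 3 h = Jun 12 2006 11:00 PM.
Jun 12 2006 11:00 PM + 3 h = Jun 13 2006 2:00 AM.
Jun 13 2006 2:00 AM + 3 h = Jun 13 2006 5:00 AM.

Jun 13 2006 5:00 AM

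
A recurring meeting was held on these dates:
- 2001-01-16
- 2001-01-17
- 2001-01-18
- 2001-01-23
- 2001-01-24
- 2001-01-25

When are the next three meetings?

Every event lands on a Tuesday or Wednesday or Thursday (gaps cycle 1, 1, 5, 1, 1).
So the schedule is: every Tuesday, Wednesday and Thursday.
Next Tuesday: 2001-01-30.
The following Wednesday is 2001-01-31.
The following Thursday is 2001-02-01.

2001-01-30, 2001-01-31, 2001-02-01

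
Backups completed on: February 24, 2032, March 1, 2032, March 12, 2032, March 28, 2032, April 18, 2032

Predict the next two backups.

May 14, 2032; June 14, 2032

Gaps: 6, 11, 16, 21 days — each gap is 5 larger than the previous one.
Next gap: 26 days. April 18, 2032 + 26 days = May 14, 2032.
Next gap: 31 days. May 14, 2032 + 31 days = June 14, 2032.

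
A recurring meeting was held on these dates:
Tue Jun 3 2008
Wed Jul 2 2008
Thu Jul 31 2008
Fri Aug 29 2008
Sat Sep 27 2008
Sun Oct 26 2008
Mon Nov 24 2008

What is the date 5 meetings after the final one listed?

Sat Apr 18 2009

The spacing is 29, 29, 29, 29, 29, 29 days — always 29 days.
Mon Nov 24 2008 + 29 days = Tue Dec 23 2008.
Tue Dec 23 2008 + 29 days = Wed Jan 21 2009.
Wed Jan 21 2009 + 29 days = Thu Feb 19 2009.
Thu Feb 19 2009 + 29 days = Fri Mar 20 2009.
Fri Mar 20 2009 + 29 days = Sat Apr 18 2009.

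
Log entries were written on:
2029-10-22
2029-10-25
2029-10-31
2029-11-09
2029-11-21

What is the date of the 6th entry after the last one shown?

Gaps: 3, 6, 9, 12 days — each gap is 3 larger than the previous one.
Next gap: 15 days. 2029-11-21 + 15 days = 2029-12-06.
Next gap: 18 days. 2029-12-06 + 18 days = 2029-12-24.
Next gap: 21 days. 2029-12-24 + 21 days = 2030-01-14.
Next gap: 24 days. 2030-01-14 + 24 days = 2030-02-07.
Next gap: 27 days. 2030-02-07 + 27 days = 2030-03-06.
Next gap: 30 days. 2030-03-06 + 30 days = 2030-04-05.

2030-04-05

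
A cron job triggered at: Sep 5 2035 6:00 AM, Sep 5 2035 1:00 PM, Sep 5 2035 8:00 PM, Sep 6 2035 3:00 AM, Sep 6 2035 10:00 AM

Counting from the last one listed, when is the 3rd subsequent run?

The interval is a steady 7 hours (7, 7, 7, 7).
Sep 6 2035 10:00 AM + 7 h = Sep 6 2035 5:00 PM.
Sep 6 2035 5:00 PM + 7 h = Sep 7 2035 12:00 AM.
Sep 7 2035 12:00 AM + 7 h = Sep 7 2035 7:00 AM.

Sep 7 2035 7:00 AM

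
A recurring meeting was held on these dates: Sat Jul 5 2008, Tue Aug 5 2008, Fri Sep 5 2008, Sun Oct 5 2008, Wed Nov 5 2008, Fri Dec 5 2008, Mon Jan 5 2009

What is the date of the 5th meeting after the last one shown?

Each date is the 5th; the gaps (31, 31, 30, 31, 30, 31) track the month lengths.
The rule is the 5th of each month.
February 2009: Thu Feb 5 2009.
Next: March 2009 → Thu Mar 5 2009.
Next: April 2009 → Sun Apr 5 2009.
May 2009: Tue May 5 2009.
June 2009: Fri Jun 5 2009.

Fri Jun 5 2009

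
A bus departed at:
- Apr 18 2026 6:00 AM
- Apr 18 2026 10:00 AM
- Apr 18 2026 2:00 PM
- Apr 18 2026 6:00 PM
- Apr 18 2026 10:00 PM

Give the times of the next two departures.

Apr 19 2026 2:00 AM, Apr 19 2026 6:00 AM

The interval is a steady 4 hours (4, 4, 4, 4).
Apr 18 2026 10:00 PM + 4 h = Apr 19 2026 2:00 AM.
Apr 19 2026 2:00 AM + 4 h = Apr 19 2026 6:00 AM.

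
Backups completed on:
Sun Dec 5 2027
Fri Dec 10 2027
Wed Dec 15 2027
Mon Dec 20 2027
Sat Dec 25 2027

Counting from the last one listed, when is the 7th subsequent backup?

The spacing is 5, 5, 5, 5 days — always 5 days.
Sat Dec 25 2027 + 5 days = Thu Dec 30 2027.
Thu Dec 30 2027 + 5 days = Tue Jan 4 2028.
Tue Jan 4 2028 + 5 days = Sun Jan 9 2028.
Sun Jan 9 2028 + 5 days = Fri Jan 14 2028.
Fri Jan 14 2028 + 5 days = Wed Jan 19 2028.
Wed Jan 19 2028 + 5 days = Mon Jan 24 2028.
Mon Jan 24 2028 + 5 days = Sat Jan 29 2028.

Sat Jan 29 2028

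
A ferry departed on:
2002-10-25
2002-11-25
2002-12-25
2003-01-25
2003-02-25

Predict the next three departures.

Gaps: 31, 30, 31, 31 days — not constant. Every event is on the 25th of the month.
Pattern: the 25th of each month.
Next: March 2003 → 2003-03-25.
April 2003: 2003-04-25.
May 2003: 2003-05-25.

2003-03-25, 2003-04-25, 2003-05-25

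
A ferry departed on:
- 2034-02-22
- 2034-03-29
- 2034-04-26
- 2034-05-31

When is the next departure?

2034-06-28

These are Wednesdays with 35, 28, 35-day gaps.
Each is the final Wednesday of its month — 2034-03-29 is past the 28th, so '4th Wednesday' doesn't fit.
June 2034 ends with Wednesday 2034-06-28.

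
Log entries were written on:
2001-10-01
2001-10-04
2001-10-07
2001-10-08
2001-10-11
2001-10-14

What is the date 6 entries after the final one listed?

Every event lands on a Monday or Thursday or Sunday (gaps cycle 3, 3, 1, 3, 3).
So the schedule is: every Monday, Thursday and Sunday.
Next Monday: 2001-10-15.
Next Thursday: 2001-10-18.
The following Sunday is 2001-10-21.
Next Monday: 2001-10-22.
Next Thursday: 2001-10-25.
Next Sunday: 2001-10-28.

2001-10-28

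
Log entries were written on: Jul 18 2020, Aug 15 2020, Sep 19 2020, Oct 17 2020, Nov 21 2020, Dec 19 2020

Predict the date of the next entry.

Jan 16 2021

All dates are Saturdays, 28, 35, 28, 35, 28 days apart.
Specifically, the 3rd Saturday of each month.
3rd Saturday of January 2021: Jan 16 2021.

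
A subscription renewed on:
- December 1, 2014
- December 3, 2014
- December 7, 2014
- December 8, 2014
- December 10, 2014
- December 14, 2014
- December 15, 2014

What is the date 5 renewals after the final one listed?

The gap pattern 2, 4, 1, 2, 4, 1 repeats every 3 events.
These are the Mondays, Wednesdays and Sundays of each week.
The following Wednesday is December 17, 2014.
Next Sunday: December 21, 2014.
The following Monday is December 22, 2014.
The following Wednesday is December 24, 2014.
The following Sunday is December 28, 2014.

December 28, 2014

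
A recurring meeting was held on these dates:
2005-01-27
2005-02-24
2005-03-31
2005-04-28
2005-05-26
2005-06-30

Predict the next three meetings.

All Thursdays; the gaps (28, 35, 28, 28, 35) vary with month length.
This is the last Thursday of each month.
Last Thursday of July 2005: 2005-07-28.
August 2005 ends with Thursday 2005-08-25.
September 2005 ends with Thursday 2005-09-29.

2005-07-28, 2005-08-25, 2005-09-29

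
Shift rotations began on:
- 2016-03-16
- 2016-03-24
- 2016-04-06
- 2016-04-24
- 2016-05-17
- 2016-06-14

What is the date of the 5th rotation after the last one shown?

2017-01-15

The spacing grows by 5 each time: 8, 13, 18, 23, 28 days.
Next gap: 33 days. 2016-06-14 + 33 days = 2016-07-17.
Next gap: 38 days. 2016-07-17 + 38 days = 2016-08-24.
Next gap: 43 days. 2016-08-24 + 43 days = 2016-10-06.
Next gap: 48 days. 2016-10-06 + 48 days = 2016-11-23.
Next gap: 53 days. 2016-11-23 + 53 days = 2017-01-15.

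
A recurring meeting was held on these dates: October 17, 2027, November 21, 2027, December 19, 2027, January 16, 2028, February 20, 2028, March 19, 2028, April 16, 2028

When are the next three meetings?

Gaps: 35, 28, 28, 35, 28, 28 days — a mix of 28 and 35. Every date is a Sunday.
Each is the 3rd Sunday of its month.
May 2028 — 3rd Sunday is May 21, 2028.
3rd Sunday of June 2028: June 18, 2028.
July 2028 — 3rd Sunday is July 16, 2028.

May 21, 2028; June 18, 2028; July 16, 2028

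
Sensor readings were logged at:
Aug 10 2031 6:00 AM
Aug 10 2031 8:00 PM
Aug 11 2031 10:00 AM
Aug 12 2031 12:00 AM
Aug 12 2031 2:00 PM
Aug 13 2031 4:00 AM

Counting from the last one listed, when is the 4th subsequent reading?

Gaps: 14, 14, 14, 14, 14 hours — each event is 14 hours after the previous one.
Aug 13 2031 4:00 AM + 14 h = Aug 13 2031 6:00 PM.
Aug 13 2031 6:00 PM + 14 h = Aug 14 2031 8:00 AM.
Aug 14 2031 8:00 AM + 14 h = Aug 14 2031 10:00 PM.
Aug 14 2031 10:00 PM + 14 h = Aug 15 2031 12:00 PM.

Aug 15 2031 12:00 PM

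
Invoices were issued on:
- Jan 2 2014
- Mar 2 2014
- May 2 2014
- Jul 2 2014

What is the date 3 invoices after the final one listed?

Jan 2 2015

The day-of-month is always 2 (59, 61, 61 days between events).
So this recurs on the 2nd of every 2 months.
Next: September 2014 → Sep 2 2014.
Next: November 2014 → Nov 2 2014.
January 2015: Jan 2 2015.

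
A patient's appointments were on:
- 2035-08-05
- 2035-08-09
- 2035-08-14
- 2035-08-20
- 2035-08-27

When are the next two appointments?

2035-09-04, 2035-09-13

The spacing grows by 1 each time: 4, 5, 6, 7 days.
Next gap: 8 days. 2035-08-27 + 8 days = 2035-09-04.
Next gap: 9 days. 2035-09-04 + 9 days = 2035-09-13.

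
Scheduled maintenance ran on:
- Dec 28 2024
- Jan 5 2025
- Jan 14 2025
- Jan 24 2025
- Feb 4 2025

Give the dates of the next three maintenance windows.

Feb 16 2025, Mar 1 2025, Mar 15 2025

Intervals are 8, 9, 10, 11 days — an arithmetic progression with common difference 1.
Next gap: 12 days. Feb 4 2025 + 12 days = Feb 16 2025.
Next gap: 13 days. Feb 16 2025 + 13 days = Mar 1 2025.
Next gap: 14 days. Mar 1 2025 + 14 days = Mar 15 2025.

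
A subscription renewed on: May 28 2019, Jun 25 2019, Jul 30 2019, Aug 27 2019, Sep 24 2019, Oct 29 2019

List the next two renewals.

Nov 26 2019, Dec 31 2019

All Tuesdays; the gaps (28, 35, 28, 28, 35) vary with month length.
This is the last Tuesday of each month.
November 2019 ends with Tuesday Nov 26 2019.
Last Tuesday of December 2019: Dec 31 2019.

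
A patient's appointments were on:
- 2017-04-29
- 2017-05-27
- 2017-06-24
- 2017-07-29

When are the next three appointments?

Every date is a Saturday; gaps 28, 28, 35 days.
Each is the last Saturday of its month (at least one falls on the 29th or later, ruling out '4th Saturday').
Last Saturday of August 2017: 2017-08-26.
Last Saturday of September 2017: 2017-09-30.
October 2017 ends with Saturday 2017-10-28.

2017-08-26, 2017-09-30, 2017-10-28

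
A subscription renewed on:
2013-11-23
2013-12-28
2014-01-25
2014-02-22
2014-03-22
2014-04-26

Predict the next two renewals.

2014-05-24, 2014-06-28

These are Saturdays at 28- or 35-day spacing (35, 28, 28, 28, 35).
The pattern: 4th Saturday of the month.
May 2014 — 4th Saturday is 2014-05-24.
June 2014 — 4th Saturday is 2014-06-28.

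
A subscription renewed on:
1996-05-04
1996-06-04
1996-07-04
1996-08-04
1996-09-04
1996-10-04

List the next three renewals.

1996-11-04, 1996-12-04, 1997-01-04

Gaps: 31, 30, 31, 31, 30 days — not constant. Every event is on the 4th of the month.
Pattern: the 4th of each month.
November 1996: 1996-11-04.
Next: December 1996 → 1996-12-04.
Next: January 1997 → 1997-01-04.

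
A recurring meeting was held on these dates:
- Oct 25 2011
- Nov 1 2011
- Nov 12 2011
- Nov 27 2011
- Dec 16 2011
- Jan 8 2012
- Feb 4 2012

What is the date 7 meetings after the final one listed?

Dec 1 2012

Gaps: 7, 11, 15, 19, 23, 27 days — each gap is 4 larger than the previous one.
Next gap: 31 days. Feb 4 2012 + 31 days = Mar 6 2012.
Next gap: 35 days. Mar 6 2012 + 35 days = Apr 10 2012.
Next gap: 39 days. Apr 10 2012 + 39 days = May 19 2012.
Next gap: 43 days. May 19 2012 + 43 days = Jul 1 2012.
Next gap: 47 days. Jul 1 2012 + 47 days = Aug 17 2012.
Next gap: 51 days. Aug 17 2012 + 51 days = Oct 7 2012.
Next gap: 55 days. Oct 7 2012 + 55 days = Dec 1 2012.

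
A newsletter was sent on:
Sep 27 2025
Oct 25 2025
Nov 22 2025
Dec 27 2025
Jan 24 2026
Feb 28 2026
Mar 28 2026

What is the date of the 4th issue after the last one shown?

Jul 25 2026

Gaps: 28, 28, 35, 28, 35, 28 days — a mix of 28 and 35. Every date is a Saturday.
Each is the 4th Saturday of its month.
4th Saturday of April 2026: Apr 25 2026.
May 2026 — 4th Saturday is May 23 2026.
4th Saturday of June 2026: Jun 27 2026.
July 2026 — 4th Saturday is Jul 25 2026.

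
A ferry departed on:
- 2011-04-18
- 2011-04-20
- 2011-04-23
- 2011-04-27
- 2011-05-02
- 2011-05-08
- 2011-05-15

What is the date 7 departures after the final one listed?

2011-07-31

The spacing grows by 1 each time: 2, 3, 4, 5, 6, 7 days.
Next gap: 8 days. 2011-05-15 + 8 days = 2011-05-23.
Next gap: 9 days. 2011-05-23 + 9 days = 2011-06-01.
Next gap: 10 days. 2011-06-01 + 10 days = 2011-06-11.
Next gap: 11 days. 2011-06-11 + 11 days = 2011-06-22.
Next gap: 12 days. 2011-06-22 + 12 days = 2011-07-04.
Next gap: 13 days. 2011-07-04 + 13 days = 2011-07-17.
Next gap: 14 days. 2011-07-17 + 14 days = 2011-07-31.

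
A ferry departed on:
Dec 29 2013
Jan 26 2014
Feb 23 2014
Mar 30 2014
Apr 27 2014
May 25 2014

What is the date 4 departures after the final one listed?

Sep 28 2014

All Sundays; the gaps (28, 28, 35, 28, 28) vary with month length.
This is the last Sunday of each month.
June 2014 ends with Sunday Jun 29 2014.
Last Sunday of July 2014: Jul 27 2014.
August 2014 ends with Sunday Aug 31 2014.
September 2014 ends with Sunday Sep 28 2014.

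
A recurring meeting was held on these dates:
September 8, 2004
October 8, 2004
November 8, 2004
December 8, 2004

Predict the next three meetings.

January 8, 2005; February 8, 2005; March 8, 2005

Each date is the 8th; the gaps (30, 31, 30) track the month lengths.
The rule is the 8th of each month.
Next: January 2005 → January 8, 2005.
Next: February 2005 → February 8, 2005.
March 2005: March 8, 2005.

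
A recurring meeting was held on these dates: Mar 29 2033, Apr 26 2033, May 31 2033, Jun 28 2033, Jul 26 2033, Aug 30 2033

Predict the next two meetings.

These are Tuesdays with 28, 35, 28, 28, 35-day gaps.
Each is the final Tuesday of its month — Mar 29 2033 is past the 28th, so '4th Tuesday' doesn't fit.
September 2033 ends with Tuesday Sep 27 2033.
Last Tuesday of October 2033: Oct 25 2033.

Sep 27 2033, Oct 25 2033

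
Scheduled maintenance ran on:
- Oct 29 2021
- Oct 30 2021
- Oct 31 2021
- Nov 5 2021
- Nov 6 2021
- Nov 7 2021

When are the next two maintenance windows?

Nov 12 2021, Nov 13 2021

Gaps: 1, 1, 5, 1, 1 days — not constant, but cyclic with period 3.
The events fall on every Friday, Saturday and Sunday.
Next Friday: Nov 12 2021.
The following Saturday is Nov 13 2021.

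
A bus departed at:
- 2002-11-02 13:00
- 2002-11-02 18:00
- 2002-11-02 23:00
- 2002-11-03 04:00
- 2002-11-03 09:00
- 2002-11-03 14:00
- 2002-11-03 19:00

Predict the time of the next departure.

2002-11-04 00:00

Gaps: 5, 5, 5, 5, 5, 5 hours — each event is 5 hours after the previous one.
2002-11-03 19:00 + 5 h = 2002-11-04 00:00.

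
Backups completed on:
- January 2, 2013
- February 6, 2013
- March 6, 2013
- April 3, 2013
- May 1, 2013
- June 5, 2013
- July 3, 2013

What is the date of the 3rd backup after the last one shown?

October 2, 2013

These are Wednesdays at 28- or 35-day spacing (35, 28, 28, 28, 35, 28).
The pattern: 1st Wednesday of the month.
1st Wednesday of August 2013: August 7, 2013.
September 2013 — 1st Wednesday is September 4, 2013.
October 2013 — 1st Wednesday is October 2, 2013.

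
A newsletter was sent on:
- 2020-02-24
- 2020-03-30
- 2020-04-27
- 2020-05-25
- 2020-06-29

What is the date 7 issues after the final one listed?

2021-01-25

These are Mondays with 35, 28, 28, 35-day gaps.
Each is the final Monday of its month — 2020-03-30 is past the 28th, so '4th Monday' doesn't fit.
July 2020 ends with Monday 2020-07-27.
August 2020 ends with Monday 2020-08-31.
September 2020 ends with Monday 2020-09-28.
Last Monday of October 2020: 2020-10-26.
Last Monday of November 2020: 2020-11-30.
Last Monday of December 2020: 2020-12-28.
January 2021 ends with Monday 2021-01-25.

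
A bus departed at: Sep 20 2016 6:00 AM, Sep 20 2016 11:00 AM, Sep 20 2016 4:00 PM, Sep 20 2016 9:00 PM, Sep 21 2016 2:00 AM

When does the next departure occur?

Spacing: 5, 5, 5, 5 h — constant 5 h.
Sep 21 2016 2:00 AM + 5 h = Sep 21 2016 7:00 AM.

Sep 21 2016 7:00 AM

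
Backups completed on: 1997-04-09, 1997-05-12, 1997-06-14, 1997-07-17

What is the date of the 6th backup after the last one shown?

1998-01-31

Gaps between consecutive events: 33, 33, 33 days — a constant 33-day interval.
1997-07-17 + 33 days = 1997-08-19.
1997-08-19 + 33 days = 1997-09-21.
1997-09-21 + 33 days = 1997-10-24.
1997-10-24 + 33 days = 1997-11-26.
1997-11-26 + 33 days = 1997-12-29.
1997-12-29 + 33 days = 1998-01-31.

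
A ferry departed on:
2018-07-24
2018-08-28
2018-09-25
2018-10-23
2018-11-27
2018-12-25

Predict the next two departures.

2019-01-22, 2019-02-26

These are Tuesdays at 28- or 35-day spacing (35, 28, 28, 35, 28).
The pattern: 4th Tuesday of the month.
January 2019 — 4th Tuesday is 2019-01-22.
February 2019 — 4th Tuesday is 2019-02-26.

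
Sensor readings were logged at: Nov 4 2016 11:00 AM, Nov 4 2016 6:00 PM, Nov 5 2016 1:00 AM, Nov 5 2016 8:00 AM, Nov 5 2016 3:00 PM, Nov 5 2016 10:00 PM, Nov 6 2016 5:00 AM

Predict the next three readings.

Nov 6 2016 12:00 PM, Nov 6 2016 7:00 PM, Nov 7 2016 2:00 AM

The interval is a steady 7 hours (7, 7, 7, 7, 7, 7).
Nov 6 2016 5:00 AM + 7 h = Nov 6 2016 12:00 PM.
Nov 6 2016 12:00 PM + 7 h = Nov 6 2016 7:00 PM.
Nov 6 2016 7:00 PM + 7 h = Nov 7 2016 2:00 AM.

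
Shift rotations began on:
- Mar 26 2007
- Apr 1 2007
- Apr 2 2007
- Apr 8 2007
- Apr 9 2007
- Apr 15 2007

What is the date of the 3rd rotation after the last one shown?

Gaps: 6, 1, 6, 1, 6 days — not constant, but cyclic with period 2.
The events fall on every Monday and Sunday.
Next Monday: Apr 16 2007.
Next Sunday: Apr 22 2007.
Next Monday: Apr 23 2007.

Apr 23 2007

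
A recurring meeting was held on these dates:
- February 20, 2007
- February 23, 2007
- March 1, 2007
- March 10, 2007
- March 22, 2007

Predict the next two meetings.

April 6, 2007; April 24, 2007

Intervals are 3, 6, 9, 12 days — an arithmetic progression with common difference 3.
Next gap: 15 days. March 22, 2007 + 15 days = April 6, 2007.
Next gap: 18 days. April 6, 2007 + 18 days = April 24, 2007.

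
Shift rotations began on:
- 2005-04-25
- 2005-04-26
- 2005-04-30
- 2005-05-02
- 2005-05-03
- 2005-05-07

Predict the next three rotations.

2005-05-09, 2005-05-10, 2005-05-14

The gap pattern 1, 4, 2, 1, 4 repeats every 3 events.
These are the Mondays, Tuesdays and Saturdays of each week.
Next Monday: 2005-05-09.
Next Tuesday: 2005-05-10.
Next Saturday: 2005-05-14.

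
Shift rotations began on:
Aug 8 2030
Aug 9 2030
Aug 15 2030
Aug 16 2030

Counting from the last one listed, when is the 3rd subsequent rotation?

Every event lands on a Thursday or Friday (gaps cycle 1, 6, 1).
So the schedule is: every Thursday and Friday.
Next Thursday: Aug 22 2030.
Next Friday: Aug 23 2030.
The following Thursday is Aug 29 2030.

Aug 29 2030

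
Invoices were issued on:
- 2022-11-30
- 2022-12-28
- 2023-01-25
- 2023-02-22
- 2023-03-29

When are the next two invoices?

2023-04-26, 2023-05-31

All Wednesdays; the gaps (28, 28, 28, 35) vary with month length.
This is the last Wednesday of each month.
April 2023 ends with Wednesday 2023-04-26.
Last Wednesday of May 2023: 2023-05-31.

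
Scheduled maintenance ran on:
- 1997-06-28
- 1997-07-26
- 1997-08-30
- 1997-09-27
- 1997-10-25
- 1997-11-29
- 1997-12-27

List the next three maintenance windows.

1998-01-31, 1998-02-28, 1998-03-28

These are Saturdays with 28, 35, 28, 28, 35, 28-day gaps.
Each is the final Saturday of its month — 1997-08-30 is past the 28th, so '4th Saturday' doesn't fit.
January 1998 ends with Saturday 1998-01-31.
Last Saturday of February 1998: 1998-02-28.
March 1998 ends with Saturday 1998-03-28.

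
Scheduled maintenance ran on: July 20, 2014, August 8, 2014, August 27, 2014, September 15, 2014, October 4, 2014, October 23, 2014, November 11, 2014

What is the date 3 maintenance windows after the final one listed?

January 7, 2015

Gaps between consecutive events: 19, 19, 19, 19, 19, 19 days — a constant 19-day interval.
November 11, 2014 + 19 days = November 30, 2014.
November 30, 2014 + 19 days = December 19, 2014.
December 19, 2014 + 19 days = January 7, 2015.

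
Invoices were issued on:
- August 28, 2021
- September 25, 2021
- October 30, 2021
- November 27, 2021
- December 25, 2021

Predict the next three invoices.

Every date is a Saturday; gaps 28, 35, 28, 28 days.
Each is the last Saturday of its month (at least one falls on the 29th or later, ruling out '4th Saturday').
Last Saturday of January 2022: January 29, 2022.
Last Saturday of February 2022: February 26, 2022.
Last Saturday of March 2022: March 26, 2022.

January 29, 2022; February 26, 2022; March 26, 2022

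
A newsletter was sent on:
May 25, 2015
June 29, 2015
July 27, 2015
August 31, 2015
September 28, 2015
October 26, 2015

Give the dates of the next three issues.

All Mondays; the gaps (35, 28, 35, 28, 28) vary with month length.
This is the last Monday of each month.
November 2015 ends with Monday November 30, 2015.
December 2015 ends with Monday December 28, 2015.
January 2016 ends with Monday January 25, 2016.

November 30, 2015; December 28, 2015; January 25, 2016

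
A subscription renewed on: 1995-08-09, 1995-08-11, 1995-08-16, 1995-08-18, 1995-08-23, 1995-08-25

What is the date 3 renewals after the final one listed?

Every event lands on a Wednesday or Friday (gaps cycle 2, 5, 2, 5, 2).
So the schedule is: every Wednesday and Friday.
Next Wednesday: 1995-08-30.
Next Friday: 1995-09-01.
The following Wednesday is 1995-09-06.

1995-09-06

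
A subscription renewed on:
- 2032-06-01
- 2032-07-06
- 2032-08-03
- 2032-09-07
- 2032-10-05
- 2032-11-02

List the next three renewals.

2032-12-07, 2033-01-04, 2033-02-01

All dates are Tuesdays, 35, 28, 35, 28, 28 days apart.
Specifically, the 1st Tuesday of each month.
December 2032 — 1st Tuesday is 2032-12-07.
January 2033 — 1st Tuesday is 2033-01-04.
1st Tuesday of February 2033: 2033-02-01.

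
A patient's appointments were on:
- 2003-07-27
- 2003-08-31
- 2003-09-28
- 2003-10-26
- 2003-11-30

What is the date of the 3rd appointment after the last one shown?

2004-02-29

All Sundays; the gaps (35, 28, 28, 35) vary with month length.
This is the last Sunday of each month.
December 2003 ends with Sunday 2003-12-28.
January 2004 ends with Sunday 2004-01-25.
Last Sunday of February 2004: 2004-02-29.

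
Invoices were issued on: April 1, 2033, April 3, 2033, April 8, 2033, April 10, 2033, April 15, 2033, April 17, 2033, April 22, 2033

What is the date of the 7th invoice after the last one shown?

Every event lands on a Friday or Sunday (gaps cycle 2, 5, 2, 5, 2, 5).
So the schedule is: every Friday and Sunday.
The following Sunday is April 24, 2033.
Next Friday: April 29, 2033.
Next Sunday: May 1, 2033.
The following Friday is May 6, 2033.
The following Sunday is May 8, 2033.
The following Friday is May 13, 2033.
The following Sunday is May 15, 2033.

May 15, 2033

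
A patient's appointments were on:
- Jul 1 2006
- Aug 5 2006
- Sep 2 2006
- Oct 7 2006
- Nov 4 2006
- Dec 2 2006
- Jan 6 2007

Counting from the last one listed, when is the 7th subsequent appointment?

Aug 4 2007

These are Saturdays at 28- or 35-day spacing (35, 28, 35, 28, 28, 35).
The pattern: 1st Saturday of the month.
February 2007 — 1st Saturday is Feb 3 2007.
March 2007 — 1st Saturday is Mar 3 2007.
1st Saturday of April 2007: Apr 7 2007.
May 2007 — 1st Saturday is May 5 2007.
1st Saturday of June 2007: Jun 2 2007.
July 2007 — 1st Saturday is Jul 7 2007.
1st Saturday of August 2007: Aug 4 2007.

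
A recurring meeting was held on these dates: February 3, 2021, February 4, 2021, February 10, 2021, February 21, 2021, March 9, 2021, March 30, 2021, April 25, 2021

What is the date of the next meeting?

Gaps: 1, 6, 11, 16, 21, 26 days — each gap is 5 larger than the previous one.
Next gap: 31 days. April 25, 2021 + 31 days = May 26, 2021.

May 26, 2021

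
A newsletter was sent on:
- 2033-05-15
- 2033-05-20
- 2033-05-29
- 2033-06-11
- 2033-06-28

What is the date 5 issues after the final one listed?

Intervals are 5, 9, 13, 17 days — an arithmetic progression with common difference 4.
Next gap: 21 days. 2033-06-28 + 21 days = 2033-07-19.
Next gap: 25 days. 2033-07-19 + 25 days = 2033-08-13.
Next gap: 29 days. 2033-08-13 + 29 days = 2033-09-11.
Next gap: 33 days. 2033-09-11 + 33 days = 2033-10-14.
Next gap: 37 days. 2033-10-14 + 37 days = 2033-11-20.

2033-11-20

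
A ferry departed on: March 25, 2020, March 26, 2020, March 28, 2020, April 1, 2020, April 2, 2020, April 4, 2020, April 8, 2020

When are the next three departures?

April 9, 2020; April 11, 2020; April 15, 2020

Every event lands on a Wednesday or Thursday or Saturday (gaps cycle 1, 2, 4, 1, 2, 4).
So the schedule is: every Wednesday, Thursday and Saturday.
Next Thursday: April 9, 2020.
Next Saturday: April 11, 2020.
The following Wednesday is April 15, 2020.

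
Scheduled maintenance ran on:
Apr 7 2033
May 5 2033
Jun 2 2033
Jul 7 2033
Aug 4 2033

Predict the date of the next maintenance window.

Sep 1 2033

Gaps: 28, 28, 35, 28 days — a mix of 28 and 35. Every date is a Thursday.
Each is the 1st Thursday of its month.
September 2033 — 1st Thursday is Sep 1 2033.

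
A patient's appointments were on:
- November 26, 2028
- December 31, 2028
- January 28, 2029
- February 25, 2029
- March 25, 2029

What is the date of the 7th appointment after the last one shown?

October 28, 2029

Every date is a Sunday; gaps 35, 28, 28, 28 days.
Each is the last Sunday of its month (at least one falls on the 29th or later, ruling out '4th Sunday').
April 2029 ends with Sunday April 29, 2029.
May 2029 ends with Sunday May 27, 2029.
June 2029 ends with Sunday June 24, 2029.
July 2029 ends with Sunday July 29, 2029.
August 2029 ends with Sunday August 26, 2029.
September 2029 ends with Sunday September 30, 2029.
Last Sunday of October 2029: October 28, 2029.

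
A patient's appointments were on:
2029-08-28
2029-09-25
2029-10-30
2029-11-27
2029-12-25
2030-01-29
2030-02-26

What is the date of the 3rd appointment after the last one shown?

These are Tuesdays with 28, 35, 28, 28, 35, 28-day gaps.
Each is the final Tuesday of its month — 2029-10-30 is past the 28th, so '4th Tuesday' doesn't fit.
Last Tuesday of March 2030: 2030-03-26.
April 2030 ends with Tuesday 2030-04-30.
May 2030 ends with Tuesday 2030-05-28.

2030-05-28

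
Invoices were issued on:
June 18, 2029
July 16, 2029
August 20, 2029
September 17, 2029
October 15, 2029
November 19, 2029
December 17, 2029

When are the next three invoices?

January 21, 2030; February 18, 2030; March 18, 2030

All dates are Mondays, 28, 35, 28, 28, 35, 28 days apart.
Specifically, the 3rd Monday of each month.
3rd Monday of January 2030: January 21, 2030.
3rd Monday of February 2030: February 18, 2030.
March 2030 — 3rd Monday is March 18, 2030.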